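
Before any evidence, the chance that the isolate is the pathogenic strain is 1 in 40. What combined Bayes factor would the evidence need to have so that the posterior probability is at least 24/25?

Prior odds = 0.025/0.975 = 1/39.
Target odds = 0.96/0.04 = 24.
Required Bayes factor = 24 ÷ (1/39) = 936.

936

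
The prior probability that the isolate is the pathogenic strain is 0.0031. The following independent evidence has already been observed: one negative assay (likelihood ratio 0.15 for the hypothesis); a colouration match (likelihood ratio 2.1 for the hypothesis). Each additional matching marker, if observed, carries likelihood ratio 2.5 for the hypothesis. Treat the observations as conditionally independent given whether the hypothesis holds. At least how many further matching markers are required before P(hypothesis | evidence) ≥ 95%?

Prior odds = 0.0031/0.9969 = 31/9969.
Combined Bayes factor of the evidence already in hand = 0.15 × 2.1 = 0.315.
Odds after that evidence = (31/9969) × 0.315 = 651/664600.
Target odds = 0.95/0.05 = 19.
Need 2.5ⁿ ≥ 19 ÷ (651/664600) = 12627400/651.
2.5¹⁰ = 9765625/1024 falls short of 12627400/651 but 2.5¹¹ = 48828125/2048 reaches it, so n = 11.

11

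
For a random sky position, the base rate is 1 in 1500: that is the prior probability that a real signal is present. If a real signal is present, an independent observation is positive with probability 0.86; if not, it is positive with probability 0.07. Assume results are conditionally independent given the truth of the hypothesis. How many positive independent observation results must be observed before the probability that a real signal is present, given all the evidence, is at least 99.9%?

Prior odds: (1/1500) ÷ (1499/1500) = 1/1499.
Likelihood ratio of a positive = 0.86/0.07 = 86/7.
Target odds: 0.999 ÷ 0.001 = 999.
Need (1/1499) × (86/7)ⁿ ≥ 999, i.e. (86/7)ⁿ ≥ 1497501.
(86/7)⁵ ≈279899 falls short of 1497501 but (86/7)⁶ ≈3.43876e+06 reaches it, so n = 6.

6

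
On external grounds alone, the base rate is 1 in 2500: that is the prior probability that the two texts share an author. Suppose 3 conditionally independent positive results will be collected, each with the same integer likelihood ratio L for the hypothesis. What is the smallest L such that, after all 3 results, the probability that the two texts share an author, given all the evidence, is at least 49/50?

50

Prior odds = 0.0004/0.9996 = 1/2499.
Target odds = 0.98/0.02 = 49.
Need L³ ≥ 49 ÷ (1/2499) = 122451.
49³ = 117649 < 122451 ≤ 125000 = 50³, so L = 50.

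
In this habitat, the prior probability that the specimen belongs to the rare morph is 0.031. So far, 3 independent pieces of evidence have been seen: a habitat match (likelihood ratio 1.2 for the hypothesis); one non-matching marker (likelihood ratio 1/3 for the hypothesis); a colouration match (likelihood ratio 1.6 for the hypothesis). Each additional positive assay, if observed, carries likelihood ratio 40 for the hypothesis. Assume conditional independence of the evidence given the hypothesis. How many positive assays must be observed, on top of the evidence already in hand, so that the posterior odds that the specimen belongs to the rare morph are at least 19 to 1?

Prior odds = 0.031/0.969 = 31/969.
Combined Bayes factor of the evidence already in hand = 1.2 × (1/3) × 1.6 = 0.64.
Odds after that evidence = (31/969) × 0.64 = 496/24225.
Target odds = 19.
Need 40ⁿ ≥ 19 ÷ (496/24225) = 460275/496.
40¹ = 40 falls short of 460275/496 but 40² = 1600 reaches it, so n = 2.

2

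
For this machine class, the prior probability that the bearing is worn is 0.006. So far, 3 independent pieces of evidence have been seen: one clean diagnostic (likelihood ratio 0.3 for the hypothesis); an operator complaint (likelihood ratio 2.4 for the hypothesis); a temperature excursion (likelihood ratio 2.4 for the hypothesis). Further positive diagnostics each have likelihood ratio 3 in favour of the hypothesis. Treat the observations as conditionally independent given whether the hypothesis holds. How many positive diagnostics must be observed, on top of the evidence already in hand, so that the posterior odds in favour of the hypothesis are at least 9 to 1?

Prior odds = 0.006/0.994 = 3/497.
Combined Bayes factor of the evidence already in hand = 0.3 × 2.4 × 2.4 = 1.728.
Odds after that evidence = (3/497) × 1.728 = 648/62125.
Target odds = 9.
Need 3ⁿ ≥ 9 ÷ (648/62125) = 62125/72.
3⁶ = 729 falls short of 62125/72 but 3⁷ = 2187 reaches it, so n = 7.

7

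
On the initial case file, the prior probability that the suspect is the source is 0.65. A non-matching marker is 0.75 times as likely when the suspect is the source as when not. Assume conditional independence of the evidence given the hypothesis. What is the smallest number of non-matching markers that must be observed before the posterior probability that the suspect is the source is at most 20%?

7

Prior odds = 0.65/0.35 = 13/7.
Likelihood ratio per non-matching marker = 0.75.
Target posterior odds = 0.2/0.8 = 0.25.
Need (13/7) × 0.75ⁿ ≤ 0.25, i.e. 0.75ⁿ ≤ 7/52.
0.75⁶ = 729/4096 is still above 7/52 but 0.75⁷ = 2187/16384 is at or below it, so n = 7.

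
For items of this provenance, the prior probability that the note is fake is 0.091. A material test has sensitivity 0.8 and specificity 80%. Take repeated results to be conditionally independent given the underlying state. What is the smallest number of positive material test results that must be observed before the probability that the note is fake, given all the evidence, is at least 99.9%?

Prior odds: 0.091 ÷ 0.909 = 91/909.
False-positive rate = 1 − 0.8 = 0.2; likelihood ratio of a positive = 0.8/0.2 = 4.
Target posterior odds = 0.999/0.001 = 999.
Need (91/909) × 4ⁿ ≥ 999, i.e. 4ⁿ ≥ 908091/91.
4⁶ = 4096 falls short of 908091/91 but 4⁷ = 16384 reaches it, so n = 7.

7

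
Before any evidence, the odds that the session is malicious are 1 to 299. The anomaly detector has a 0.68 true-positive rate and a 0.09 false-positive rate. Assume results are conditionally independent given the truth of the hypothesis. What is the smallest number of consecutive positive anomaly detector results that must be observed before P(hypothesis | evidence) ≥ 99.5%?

6

Prior odds = 1/299.
Likelihood ratio of a positive result = 0.68/0.09 = 68/9.
Target odds: 0.995 ÷ 0.005 = 199.
Need (1/299) × (68/9)ⁿ ≥ 199, i.e. (68/9)ⁿ ≥ 59501.
(68/9)⁵ ≈24622.5 falls short of 59501 but (68/9)⁶ ≈186037 reaches it, so n = 6.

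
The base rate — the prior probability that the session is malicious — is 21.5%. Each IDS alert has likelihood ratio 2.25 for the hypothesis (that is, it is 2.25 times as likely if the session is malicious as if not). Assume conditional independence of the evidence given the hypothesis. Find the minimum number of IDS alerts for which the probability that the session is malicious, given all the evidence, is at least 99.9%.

Prior odds: 0.215 ÷ 0.785 = 43/157.
Likelihood ratio per IDS alert = 2.25.
Target odds: 0.999 ÷ 0.001 = 999.
Need (43/157) × 2.25ⁿ ≥ 999, i.e. 2.25ⁿ ≥ 156843/43.
2.25¹⁰ ≈3325.26 falls short of 156843/43 but 2.25¹¹ ≈7481.83 reaches it, so n = 11.

11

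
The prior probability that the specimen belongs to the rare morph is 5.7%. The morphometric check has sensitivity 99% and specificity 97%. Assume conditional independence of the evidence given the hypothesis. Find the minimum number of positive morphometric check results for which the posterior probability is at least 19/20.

Prior odds: 0.057 ÷ 0.943 = 57/943.
False-positive rate = 1 − 0.97 = 0.03; likelihood ratio of a positive = 0.99/0.03 = 33.
Target odds: 0.95 ÷ 0.05 = 19.
Need (57/943) × 33ⁿ ≥ 19, i.e. 33ⁿ ≥ 943/3.
33¹ = 33 falls short of 943/3 but 33² = 1089 reaches it, so n = 2.

2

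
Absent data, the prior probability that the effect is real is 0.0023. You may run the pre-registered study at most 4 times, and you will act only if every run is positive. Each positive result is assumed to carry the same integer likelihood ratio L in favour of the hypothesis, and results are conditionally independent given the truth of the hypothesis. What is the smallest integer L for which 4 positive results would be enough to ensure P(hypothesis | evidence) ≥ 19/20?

10

Prior odds = 0.0023/0.9977 = 23/9977.
Target odds = 0.95/0.05 = 19.
Need L⁴ ≥ 19 ÷ (23/9977) = 189563/23.
9⁴ = 6561 < 189563/23 ≤ 10000 = 10⁴, so L = 10.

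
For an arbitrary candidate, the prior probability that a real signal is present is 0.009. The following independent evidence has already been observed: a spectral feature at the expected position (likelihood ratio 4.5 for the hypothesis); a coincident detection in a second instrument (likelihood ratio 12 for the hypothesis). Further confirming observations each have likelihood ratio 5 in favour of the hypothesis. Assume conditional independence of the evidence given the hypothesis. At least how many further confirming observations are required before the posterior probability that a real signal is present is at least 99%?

Prior odds = 0.009/0.991 = 9/991.
Combined Bayes factor of the evidence already in hand = 4.5 × 12 = 54.
Odds after that evidence = (9/991) × 54 = 486/991.
Target odds = 0.99/0.01 = 99.
Need 5ⁿ ≥ 99 ÷ (486/991) = 10901/54.
5³ = 125 falls short of 10901/54 but 5⁴ = 625 reaches it, so n = 4.

4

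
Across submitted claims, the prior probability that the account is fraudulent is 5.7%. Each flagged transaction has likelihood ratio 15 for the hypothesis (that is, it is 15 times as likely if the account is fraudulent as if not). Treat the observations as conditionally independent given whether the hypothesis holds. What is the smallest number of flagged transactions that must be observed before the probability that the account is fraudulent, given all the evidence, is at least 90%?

Prior odds = 0.057/0.943 = 57/943.
Likelihood ratio per flagged transaction = 15.
Target odds: 0.9 ÷ 0.1 = 9.
Need (57/943) × 15ⁿ ≥ 9, i.e. 15ⁿ ≥ 2829/19.
15¹ = 15 falls short of 2829/19 but 15² = 225 reaches it, so n = 2.

2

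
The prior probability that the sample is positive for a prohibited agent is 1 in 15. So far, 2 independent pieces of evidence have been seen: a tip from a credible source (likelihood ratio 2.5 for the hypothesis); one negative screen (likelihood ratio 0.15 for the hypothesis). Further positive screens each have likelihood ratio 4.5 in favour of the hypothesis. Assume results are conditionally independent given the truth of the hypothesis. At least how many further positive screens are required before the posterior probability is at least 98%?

5

Prior odds = (1/15)/(14/15) = 1/14.
Combined Bayes factor of the evidence already in hand = 2.5 × 0.15 = 0.375.
Odds after that evidence = (1/14) × 0.375 = 3/112.
Target odds = 0.98/0.02 = 49.
Need 4.5ⁿ ≥ 49 ÷ (3/112) = 5488/3.
4.5⁴ = 410.0625 falls short of 5488/3 but 4.5⁵ = 1845.28125 reaches it, so n = 5.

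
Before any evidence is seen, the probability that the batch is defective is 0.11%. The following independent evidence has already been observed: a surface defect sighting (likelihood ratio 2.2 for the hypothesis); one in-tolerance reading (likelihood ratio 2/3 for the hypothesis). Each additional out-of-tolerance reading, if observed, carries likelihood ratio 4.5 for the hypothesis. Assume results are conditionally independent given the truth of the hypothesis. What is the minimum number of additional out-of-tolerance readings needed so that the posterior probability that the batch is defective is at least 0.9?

Prior odds = 0.0011/0.9989 = 11/9989.
Combined Bayes factor of the evidence already in hand = 2.2 × (2/3) = 22/15.
Odds after that evidence = (11/9989) × 22/15 = 242/149835.
Target odds = 0.9/0.1 = 9.
Need 4.5ⁿ ≥ 9 ÷ (242/149835) = 1348515/242.
4.5⁵ = 1845.28125 falls short of 1348515/242 but 4.5⁶ = 8303.765625 reaches it, so n = 6.

6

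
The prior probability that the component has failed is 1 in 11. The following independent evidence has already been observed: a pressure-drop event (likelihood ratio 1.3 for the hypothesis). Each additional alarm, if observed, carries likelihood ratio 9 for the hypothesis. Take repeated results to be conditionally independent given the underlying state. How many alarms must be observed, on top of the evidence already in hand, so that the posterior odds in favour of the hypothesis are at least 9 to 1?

Prior odds = (1/11)/(10/11) = 0.1.
Bayes factor of the evidence already in hand = 1.3.
Odds after that evidence = 0.1 × 1.3 = 0.13.
Target odds = 9.
Need 9ⁿ ≥ 9 ÷ 0.13 = 900/13.
9¹ = 9 falls short of 900/13 but 9² = 81 reaches it, so n = 2.

2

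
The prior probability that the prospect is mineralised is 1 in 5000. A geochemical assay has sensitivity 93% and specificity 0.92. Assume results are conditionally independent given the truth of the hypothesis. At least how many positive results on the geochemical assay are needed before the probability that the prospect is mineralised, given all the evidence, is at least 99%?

Prior odds = 0.0002/0.9998 = 1/4999.
False-positive rate = 1 − 0.92 = 0.08; likelihood ratio of a positive = 0.93/0.08 = 11.625.
Target posterior odds = 0.99/0.01 = 99.
Need (1/4999) × 11.625ⁿ ≥ 99, i.e. 11.625ⁿ ≥ 494901.
11.625⁵ ≈212307 falls short of 494901 but 11.625⁶ ≈2.46807e+06 reaches it, so n = 6.

6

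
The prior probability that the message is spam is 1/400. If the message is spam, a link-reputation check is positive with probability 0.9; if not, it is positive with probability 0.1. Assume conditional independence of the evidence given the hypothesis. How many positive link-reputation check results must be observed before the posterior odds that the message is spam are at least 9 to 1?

4

Prior odds: 0.0025 ÷ 0.9975 = 1/399.
Likelihood ratio of a positive = 0.9/0.1 = 9.
Target odds = 9.
Need (1/399) × 9ⁿ ≥ 9, i.e. 9ⁿ ≥ 3591.
9³ = 729 falls short of 3591 but 9⁴ = 6561 reaches it, so n = 4.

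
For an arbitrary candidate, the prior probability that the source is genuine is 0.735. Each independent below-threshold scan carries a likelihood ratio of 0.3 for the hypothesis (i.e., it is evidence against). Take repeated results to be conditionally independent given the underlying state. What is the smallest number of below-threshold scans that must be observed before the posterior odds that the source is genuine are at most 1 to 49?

Prior odds = 0.735/0.265 = 147/53.
Likelihood ratio per below-threshold scan = 0.3.
Target odds = 1/49.
Need (147/53) × 0.3ⁿ ≤ 1/49, i.e. 0.3ⁿ ≤ 53/7203.
0.3⁴ = 0.0081 is still above 53/7203 but 0.3⁵ = 243/100000 is at or below it, so n = 5.

5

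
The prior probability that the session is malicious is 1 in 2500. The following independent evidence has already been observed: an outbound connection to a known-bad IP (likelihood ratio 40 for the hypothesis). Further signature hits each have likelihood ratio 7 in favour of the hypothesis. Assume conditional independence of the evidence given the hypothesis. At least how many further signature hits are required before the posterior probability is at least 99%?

5

Prior odds = 0.0004/0.9996 = 1/2499.
Bayes factor of the evidence already in hand = 40.
Odds after that evidence = (1/2499) × 40 = 40/2499.
Target odds = 0.99/0.01 = 99.
Need 7ⁿ ≥ 99 ÷ (40/2499) = 6185.025.
7⁴ = 2401 falls short of 6185.025 but 7⁵ = 16807 reaches it, so n = 5.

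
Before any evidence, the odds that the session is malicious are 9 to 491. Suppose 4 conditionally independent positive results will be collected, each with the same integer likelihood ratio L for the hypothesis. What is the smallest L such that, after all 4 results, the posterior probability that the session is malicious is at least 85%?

5

Prior odds = 9/491.
Target odds = 0.85/0.15 = 17/3.
Need L⁴ ≥ 17/3 ÷ (9/491) = 8347/27.
4⁴ = 256 < 8347/27 ≤ 625 = 5⁴, so L = 5.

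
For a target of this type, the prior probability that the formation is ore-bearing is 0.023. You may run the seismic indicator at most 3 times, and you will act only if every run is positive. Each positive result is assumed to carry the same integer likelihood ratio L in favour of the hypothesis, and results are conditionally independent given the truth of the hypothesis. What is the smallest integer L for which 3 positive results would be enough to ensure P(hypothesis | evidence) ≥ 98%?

13

Prior odds = 0.023/0.977 = 23/977.
Target odds = 0.98/0.02 = 49.
Need L³ ≥ 49 ÷ (23/977) = 47873/23.
12³ = 1728 < 47873/23 ≤ 2197 = 13³, so L = 13.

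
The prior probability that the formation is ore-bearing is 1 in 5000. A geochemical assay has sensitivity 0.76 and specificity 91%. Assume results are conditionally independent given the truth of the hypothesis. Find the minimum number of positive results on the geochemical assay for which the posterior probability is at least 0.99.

7

Prior odds: 0.0002 ÷ 0.9998 = 1/4999.
False-positive rate = 1 − 0.91 = 0.09; likelihood ratio of a positive = 0.76/0.09 = 76/9.
Target odds: 0.99 ÷ 0.01 = 99.
Require (76/9)ⁿ ≥ 99 ÷ (1/4999) = 494901.
(76/9)⁶ ≈362599 falls short of 494901 but (76/9)⁷ ≈3.06195e+06 reaches it, so n = 7.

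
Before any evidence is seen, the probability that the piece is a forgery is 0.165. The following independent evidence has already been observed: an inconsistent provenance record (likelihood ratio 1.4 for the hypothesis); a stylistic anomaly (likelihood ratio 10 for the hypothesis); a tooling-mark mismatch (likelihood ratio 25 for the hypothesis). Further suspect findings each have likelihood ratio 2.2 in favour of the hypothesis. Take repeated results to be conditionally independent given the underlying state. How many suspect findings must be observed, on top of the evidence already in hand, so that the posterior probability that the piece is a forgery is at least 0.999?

4

Prior odds = 0.165/0.835 = 33/167.
Combined Bayes factor of the evidence already in hand = 1.4 × 10 × 25 = 350.
Odds after that evidence = (33/167) × 350 = 11550/167.
Target odds = 0.999/0.001 = 999.
Need 2.2ⁿ ≥ 999 ÷ (11550/167) = 55611/3850.
2.2³ = 10.648 falls short of 55611/3850 but 2.2⁴ = 23.4256 reaches it, so n = 4.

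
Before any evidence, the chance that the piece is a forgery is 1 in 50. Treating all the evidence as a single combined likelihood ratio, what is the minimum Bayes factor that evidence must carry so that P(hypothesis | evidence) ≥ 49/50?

Prior odds = 0.02/0.98 = 1/49.
Target odds = 0.98/0.02 = 49.
Required Bayes factor = 49 ÷ (1/49) = 2401.

2401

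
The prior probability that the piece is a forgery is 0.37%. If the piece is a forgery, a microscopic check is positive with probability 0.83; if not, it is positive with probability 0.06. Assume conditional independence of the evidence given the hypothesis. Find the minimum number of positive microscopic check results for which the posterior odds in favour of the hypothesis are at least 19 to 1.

4

Prior odds = 0.0037/0.9963 = 37/9963.
Likelihood ratio of a positive = 0.83/0.06 = 83/6.
Target odds = 19.
Require (83/6)ⁿ ≥ 19 ÷ (37/9963) = 189297/37.
(83/6)³ = 571787/216 falls short of 189297/37 but (83/6)⁴ = 47458321/1296 reaches it, so n = 4.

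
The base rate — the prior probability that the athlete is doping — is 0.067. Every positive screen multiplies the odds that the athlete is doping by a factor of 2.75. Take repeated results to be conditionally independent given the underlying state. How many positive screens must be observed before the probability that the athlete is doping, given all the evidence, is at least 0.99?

8

Prior odds: 0.067 ÷ 0.933 = 67/933.
Likelihood ratio per positive screen = 2.75.
Target odds: 0.99 ÷ 0.01 = 99.
Need (67/933) × 2.75ⁿ ≥ 99, i.e. 2.75ⁿ ≥ 92367/67.
2.75⁷ = 19487171/16384 falls short of 92367/67 but 2.75⁸ = 214358881/65536 reaches it, so n = 8.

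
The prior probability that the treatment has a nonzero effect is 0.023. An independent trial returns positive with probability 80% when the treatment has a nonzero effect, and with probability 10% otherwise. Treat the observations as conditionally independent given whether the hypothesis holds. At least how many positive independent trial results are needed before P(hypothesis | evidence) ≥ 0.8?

3

Prior odds = 0.023/0.977 = 23/977.
Likelihood ratio of a positive result = 0.8/0.1 = 8.
Target posterior odds = 0.8/0.2 = 4.
Need (23/977) × 8ⁿ ≥ 4, i.e. 8ⁿ ≥ 3908/23.
8² = 64 falls short of 3908/23 but 8³ = 512 reaches it, so n = 3.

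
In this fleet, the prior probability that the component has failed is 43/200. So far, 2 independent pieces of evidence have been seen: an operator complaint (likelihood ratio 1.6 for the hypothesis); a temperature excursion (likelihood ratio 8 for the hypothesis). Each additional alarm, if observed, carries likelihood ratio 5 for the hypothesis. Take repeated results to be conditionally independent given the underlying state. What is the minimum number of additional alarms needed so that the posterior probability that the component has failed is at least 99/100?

3

Prior odds = 0.215/0.785 = 43/157.
Combined Bayes factor of the evidence already in hand = 1.6 × 8 = 12.8.
Odds after that evidence = (43/157) × 12.8 = 2752/785.
Target odds = 0.99/0.01 = 99.
Need 5ⁿ ≥ 99 ÷ (2752/785) = 77715/2752.
5² = 25 falls short of 77715/2752 but 5³ = 125 reaches it, so n = 3.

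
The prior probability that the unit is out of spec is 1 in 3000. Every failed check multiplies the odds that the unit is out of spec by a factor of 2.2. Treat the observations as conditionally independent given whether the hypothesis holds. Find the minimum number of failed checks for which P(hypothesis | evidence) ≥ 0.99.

Prior odds: (1/3000) ÷ (2999/3000) = 1/2999.
Likelihood ratio per failed check = 2.2.
Target odds: 0.99 ÷ 0.01 = 99.
Require 2.2ⁿ ≥ 99 ÷ (1/2999) = 296901.
2.2¹⁵ ≈136880 falls short of 296901 but 2.2¹⁶ ≈301136 reaches it, so n = 16.

16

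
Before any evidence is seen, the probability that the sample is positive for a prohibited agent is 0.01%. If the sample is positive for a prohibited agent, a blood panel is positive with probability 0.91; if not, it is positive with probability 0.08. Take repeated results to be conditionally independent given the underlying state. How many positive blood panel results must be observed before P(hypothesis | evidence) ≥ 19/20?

5

Prior odds: 0.0001 ÷ 0.9999 = 1/9999.
Likelihood ratio of a positive = 0.91/0.08 = 11.375.
Target odds: 0.95 ÷ 0.05 = 19.
Need (1/9999) × 11.375ⁿ ≥ 19, i.e. 11.375ⁿ ≥ 189981.
11.375⁴ = 68574961/4096 falls short of 189981 but 11.375⁵ ≈190439 reaches it, so n = 5.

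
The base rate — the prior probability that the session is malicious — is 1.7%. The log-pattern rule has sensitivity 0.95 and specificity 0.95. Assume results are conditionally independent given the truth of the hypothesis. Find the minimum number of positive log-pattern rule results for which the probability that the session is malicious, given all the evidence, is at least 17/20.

Prior odds = 0.017/0.983 = 17/983.
False-positive rate = 1 − 0.95 = 0.05; likelihood ratio of a positive = 0.95/0.05 = 19.
Target odds: 0.85 ÷ 0.15 = 17/3.
Need (17/983) × 19ⁿ ≥ 17/3, i.e. 19ⁿ ≥ 983/3.
19¹ = 19 falls short of 983/3 but 19² = 361 reaches it, so n = 2.

2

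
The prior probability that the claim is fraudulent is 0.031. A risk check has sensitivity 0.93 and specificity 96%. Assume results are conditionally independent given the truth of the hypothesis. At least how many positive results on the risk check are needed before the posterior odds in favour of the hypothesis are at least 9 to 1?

2

Prior odds: 0.031 ÷ 0.969 = 31/969.
False-positive rate = 1 − 0.96 = 0.04; likelihood ratio of a positive = 0.93/0.04 = 23.25.
Target odds = 9.
Need (31/969) × 23.25ⁿ ≥ 9, i.e. 23.25ⁿ ≥ 8721/31.
23.25¹ = 23.25 falls short of 8721/31 but 23.25² = 540.5625 reaches it, so n = 2.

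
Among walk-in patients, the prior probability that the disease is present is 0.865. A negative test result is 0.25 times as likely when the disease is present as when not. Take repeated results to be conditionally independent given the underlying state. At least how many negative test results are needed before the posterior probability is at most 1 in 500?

Prior odds: 0.865 ÷ 0.135 = 173/27.
Likelihood ratio per negative test result = 0.25.
Target odds: 0.002 ÷ 0.998 = 1/499.
Need (173/27) × 0.25ⁿ ≤ 1/499, i.e. 0.25ⁿ ≤ 27/86327.
0.25⁵ = 1/1024 is still above 27/86327 but 0.25⁶ = 1/4096 is at or below it, so n = 6.

6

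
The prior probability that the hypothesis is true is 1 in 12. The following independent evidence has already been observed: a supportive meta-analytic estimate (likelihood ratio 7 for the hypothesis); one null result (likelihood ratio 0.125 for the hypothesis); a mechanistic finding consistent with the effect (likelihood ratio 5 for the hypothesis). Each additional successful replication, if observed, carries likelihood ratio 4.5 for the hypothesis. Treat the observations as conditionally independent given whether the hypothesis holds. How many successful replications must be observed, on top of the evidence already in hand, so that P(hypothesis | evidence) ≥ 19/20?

3

Prior odds = (1/12)/(11/12) = 1/11.
Combined Bayes factor of the evidence already in hand = 7 × 0.125 × 5 = 4.375.
Odds after that evidence = (1/11) × 4.375 = 35/88.
Target odds = 0.95/0.05 = 19.
Need 4.5ⁿ ≥ 19 ÷ (35/88) = 1672/35.
4.5² = 20.25 falls short of 1672/35 but 4.5³ = 91.125 reaches it, so n = 3.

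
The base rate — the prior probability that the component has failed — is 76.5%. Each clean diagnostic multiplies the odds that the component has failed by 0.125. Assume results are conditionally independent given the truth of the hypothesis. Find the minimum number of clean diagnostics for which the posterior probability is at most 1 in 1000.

4

Prior odds: 0.765 ÷ 0.235 = 153/47.
Likelihood ratio per clean diagnostic = 0.125.
Target posterior odds = 0.001/0.999 = 1/999.
Need (153/47) × 0.125ⁿ ≤ 1/999, i.e. 0.125ⁿ ≤ 47/152847.
0.125³ = 0.001953125 is still above 47/152847 but 0.125⁴ = 1/4096 is at or below it, so n = 4.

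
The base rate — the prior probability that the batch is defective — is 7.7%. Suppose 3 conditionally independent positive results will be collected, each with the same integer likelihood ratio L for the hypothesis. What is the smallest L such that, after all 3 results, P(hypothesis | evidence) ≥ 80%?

4

Prior odds = 0.077/0.923 = 77/923.
Target odds = 0.8/0.2 = 4.
Need L³ ≥ 4 ÷ (77/923) = 3692/77.
3³ = 27 < 3692/77 ≤ 64 = 4³, so L = 4.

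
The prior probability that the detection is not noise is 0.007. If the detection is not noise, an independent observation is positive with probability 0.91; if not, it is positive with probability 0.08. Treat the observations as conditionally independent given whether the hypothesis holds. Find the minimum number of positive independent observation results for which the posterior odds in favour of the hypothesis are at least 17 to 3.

Prior odds = 0.007/0.993 = 7/993.
Likelihood ratio of a positive = 0.91/0.08 = 11.375.
Target odds = 17/3.
Need (7/993) × 11.375ⁿ ≥ 17/3, i.e. 11.375ⁿ ≥ 5627/7.
11.375² = 129.390625 falls short of 5627/7 but 11.375³ = 753571/512 reaches it, so n = 3.

3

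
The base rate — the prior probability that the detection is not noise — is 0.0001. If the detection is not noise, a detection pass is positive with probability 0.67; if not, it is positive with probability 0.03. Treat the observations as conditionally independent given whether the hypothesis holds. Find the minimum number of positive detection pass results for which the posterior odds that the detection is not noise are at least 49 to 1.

5

Prior odds: 0.0001 ÷ 0.9999 = 1/9999.
Likelihood ratio of a positive = 0.67/0.03 = 67/3.
Target odds = 49.
Require (67/3)ⁿ ≥ 49 ÷ (1/9999) = 489951.
(67/3)⁴ = 20151121/81 falls short of 489951 but (67/3)⁵ ≈5.55607e+06 reaches it, so n = 5.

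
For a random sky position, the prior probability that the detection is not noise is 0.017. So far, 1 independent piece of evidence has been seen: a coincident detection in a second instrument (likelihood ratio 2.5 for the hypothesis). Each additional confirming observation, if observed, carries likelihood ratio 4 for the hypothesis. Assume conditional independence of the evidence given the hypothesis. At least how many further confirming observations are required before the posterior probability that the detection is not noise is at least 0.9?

4

Prior odds = 0.017/0.983 = 17/983.
Bayes factor of the evidence already in hand = 2.5.
Odds after that evidence = (17/983) × 2.5 = 85/1966.
Target odds = 0.9/0.1 = 9.
Need 4ⁿ ≥ 9 ÷ (85/1966) = 17694/85.
4³ = 64 falls short of 17694/85 but 4⁴ = 256 reaches it, so n = 4.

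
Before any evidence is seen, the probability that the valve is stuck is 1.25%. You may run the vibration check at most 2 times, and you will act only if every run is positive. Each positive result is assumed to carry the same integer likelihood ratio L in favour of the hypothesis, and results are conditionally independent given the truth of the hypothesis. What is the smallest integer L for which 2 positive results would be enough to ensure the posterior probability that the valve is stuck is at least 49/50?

Prior odds = 0.0125/0.9875 = 1/79.
Target odds = 0.98/0.02 = 49.
Need L² ≥ 49 ÷ (1/79) = 3871.
62² = 3844 < 3871 ≤ 3969 = 63², so L = 63.

63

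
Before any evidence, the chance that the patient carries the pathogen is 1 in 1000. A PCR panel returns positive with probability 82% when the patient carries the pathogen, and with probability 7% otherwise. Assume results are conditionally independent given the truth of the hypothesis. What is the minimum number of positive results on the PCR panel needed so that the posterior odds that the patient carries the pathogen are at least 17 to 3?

Prior odds: 0.001 ÷ 0.999 = 1/999.
Likelihood ratio of a positive result = 0.82/0.07 = 82/7.
Target odds = 17/3.
Need (1/999) × (82/7)ⁿ ≥ 17/3, i.e. (82/7)ⁿ ≥ 5661.
(82/7)³ = 551368/343 falls short of 5661 but (82/7)⁴ = 45212176/2401 reaches it, so n = 4.

4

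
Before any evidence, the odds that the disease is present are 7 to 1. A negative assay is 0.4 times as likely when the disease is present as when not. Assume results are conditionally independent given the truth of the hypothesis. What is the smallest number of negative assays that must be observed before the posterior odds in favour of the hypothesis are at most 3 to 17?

5

Prior odds = 7.
Likelihood ratio per negative assay = 0.4.
Target odds = 3/17.
Require 0.4ⁿ ≤ 3/17 ÷ 7 = 3/119.
0.4⁴ = 0.0256 is still above 3/119 but 0.4⁵ = 0.01024 is at or below it, so n = 5.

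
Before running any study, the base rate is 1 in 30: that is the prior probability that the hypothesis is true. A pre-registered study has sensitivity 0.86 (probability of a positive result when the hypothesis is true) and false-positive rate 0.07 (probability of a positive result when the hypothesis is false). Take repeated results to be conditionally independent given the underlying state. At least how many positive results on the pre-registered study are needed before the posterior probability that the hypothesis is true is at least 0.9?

Prior odds: (1/30) ÷ (29/30) = 1/29.
Likelihood ratio of a positive result = 0.86/0.07 = 86/7.
Target posterior odds = 0.9/0.1 = 9.
Require (86/7)ⁿ ≥ 9 ÷ (1/29) = 261.
(86/7)² = 7396/49 falls short of 261 but (86/7)³ = 636056/343 reaches it, so n = 3.

3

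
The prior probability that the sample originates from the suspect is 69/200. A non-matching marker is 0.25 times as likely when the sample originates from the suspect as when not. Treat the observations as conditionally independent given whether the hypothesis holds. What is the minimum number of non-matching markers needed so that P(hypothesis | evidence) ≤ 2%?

Prior odds: 0.345 ÷ 0.655 = 69/131.
Likelihood ratio per non-matching marker = 0.25.
Target posterior odds = 0.02/0.98 = 1/49.
Need (69/131) × 0.25ⁿ ≤ 1/49, i.e. 0.25ⁿ ≤ 131/3381.
0.25² = 0.0625 is still above 131/3381 but 0.25³ = 0.015625 is at or below it, so n = 3.

3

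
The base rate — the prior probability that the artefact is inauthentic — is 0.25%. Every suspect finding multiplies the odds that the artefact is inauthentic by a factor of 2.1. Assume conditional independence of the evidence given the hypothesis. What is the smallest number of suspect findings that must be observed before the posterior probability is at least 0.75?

Prior odds = 0.0025/0.9975 = 1/399.
Likelihood ratio per suspect finding = 2.1.
Target odds: 0.75 ÷ 0.25 = 3.
Require 2.1ⁿ ≥ 3 ÷ (1/399) = 1197.
2.1⁹ ≈794.28 falls short of 1197 but 2.1¹⁰ ≈1667.99 reaches it, so n = 10.

10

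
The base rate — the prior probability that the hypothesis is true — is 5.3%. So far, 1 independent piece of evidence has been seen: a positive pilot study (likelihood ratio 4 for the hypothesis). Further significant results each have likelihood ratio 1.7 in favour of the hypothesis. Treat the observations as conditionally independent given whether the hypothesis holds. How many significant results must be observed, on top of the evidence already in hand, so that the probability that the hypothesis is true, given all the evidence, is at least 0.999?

16

Prior odds = 0.053/0.947 = 53/947.
Bayes factor of the evidence already in hand = 4.
Odds after that evidence = (53/947) × 4 = 212/947.
Target odds = 0.999/0.001 = 999.
Need 1.7ⁿ ≥ 999 ÷ (212/947) = 946053/212.
1.7¹⁵ ≈2862.42 falls short of 946053/212 but 1.7¹⁶ ≈4866.12 reaches it, so n = 16.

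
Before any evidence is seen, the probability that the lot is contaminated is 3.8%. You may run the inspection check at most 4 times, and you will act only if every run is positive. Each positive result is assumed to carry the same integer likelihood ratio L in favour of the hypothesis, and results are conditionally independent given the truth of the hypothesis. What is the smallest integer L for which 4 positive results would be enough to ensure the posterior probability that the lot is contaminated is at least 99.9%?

13

Prior odds = 0.038/0.962 = 19/481.
Target odds = 0.999/0.001 = 999.
Need L⁴ ≥ 999 ÷ (19/481) = 480519/19.
12⁴ = 20736 < 480519/19 ≤ 28561 = 13⁴, so L = 13.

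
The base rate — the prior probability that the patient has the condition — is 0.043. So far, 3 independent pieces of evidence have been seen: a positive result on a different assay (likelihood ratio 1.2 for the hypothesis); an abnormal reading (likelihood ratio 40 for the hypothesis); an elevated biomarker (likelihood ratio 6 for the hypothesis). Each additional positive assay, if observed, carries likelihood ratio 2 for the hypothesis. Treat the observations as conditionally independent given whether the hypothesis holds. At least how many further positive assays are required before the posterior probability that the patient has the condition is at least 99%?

Prior odds = 0.043/0.957 = 43/957.
Combined Bayes factor of the evidence already in hand = 1.2 × 40 × 6 = 288.
Odds after that evidence = (43/957) × 288 = 4128/319.
Target odds = 0.99/0.01 = 99.
Need 2ⁿ ≥ 99 ÷ (4128/319) = 10527/1376.
2² = 4 falls short of 10527/1376 but 2³ = 8 reaches it, so n = 3.

3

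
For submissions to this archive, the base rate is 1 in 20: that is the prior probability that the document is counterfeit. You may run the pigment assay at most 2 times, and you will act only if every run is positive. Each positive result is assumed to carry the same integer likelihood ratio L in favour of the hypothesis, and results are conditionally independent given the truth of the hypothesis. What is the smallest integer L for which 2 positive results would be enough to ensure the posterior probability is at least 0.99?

Prior odds = 0.05/0.95 = 1/19.
Target odds = 0.99/0.01 = 99.
Need L² ≥ 99 ÷ (1/19) = 1881.
43² = 1849 < 1881 ≤ 1936 = 44², so L = 44.

44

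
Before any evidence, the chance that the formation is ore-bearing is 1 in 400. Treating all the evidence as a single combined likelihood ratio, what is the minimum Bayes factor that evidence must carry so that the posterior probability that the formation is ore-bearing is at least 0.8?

Prior odds = 0.0025/0.9975 = 1/399.
Target odds = 0.8/0.2 = 4.
Required Bayes factor = 4 ÷ (1/399) = 1596.

1596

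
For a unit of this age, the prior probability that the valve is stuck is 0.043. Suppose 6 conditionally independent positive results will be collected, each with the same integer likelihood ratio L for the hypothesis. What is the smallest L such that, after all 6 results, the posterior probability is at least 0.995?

Prior odds = 0.043/0.957 = 43/957.
Target odds = 0.995/0.005 = 199.
Need L⁶ ≥ 199 ÷ (43/957) = 190443/43.
4⁶ = 4096 < 190443/43 ≤ 15625 = 5⁶, so L = 5.

5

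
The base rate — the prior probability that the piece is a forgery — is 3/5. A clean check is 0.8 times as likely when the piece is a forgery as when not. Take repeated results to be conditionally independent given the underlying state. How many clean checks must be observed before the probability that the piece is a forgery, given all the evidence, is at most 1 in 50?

20

Prior odds = 0.6/0.4 = 1.5.
Likelihood ratio per clean check = 0.8.
Target posterior odds = 0.02/0.98 = 1/49.
Require 0.8ⁿ ≤ 1/49 ÷ 1.5 = 2/147.
0.8¹⁹ ≈0.0144115 is still above 2/147 but 0.8²⁰ ≈0.0115292 is at or below it, so n = 20.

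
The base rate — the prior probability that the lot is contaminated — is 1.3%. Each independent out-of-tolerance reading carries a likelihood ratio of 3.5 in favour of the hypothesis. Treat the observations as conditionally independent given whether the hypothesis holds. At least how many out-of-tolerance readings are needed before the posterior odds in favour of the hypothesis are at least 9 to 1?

Prior odds = 0.013/0.987 = 13/987.
Likelihood ratio per out-of-tolerance reading = 3.5.
Target odds = 9.
Need (13/987) × 3.5ⁿ ≥ 9, i.e. 3.5ⁿ ≥ 8883/13.
3.5⁵ = 525.21875 falls short of 8883/13 but 3.5⁶ = 1838.265625 reaches it, so n = 6.

6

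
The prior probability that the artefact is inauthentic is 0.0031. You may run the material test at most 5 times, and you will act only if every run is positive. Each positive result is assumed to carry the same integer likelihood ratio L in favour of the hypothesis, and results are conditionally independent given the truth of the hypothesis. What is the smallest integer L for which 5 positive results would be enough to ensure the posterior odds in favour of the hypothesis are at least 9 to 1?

5

Prior odds = 0.0031/0.9969 = 31/9969.
Target odds = 9.
Need L⁵ ≥ 9 ÷ (31/9969) = 89721/31.
4⁵ = 1024 < 89721/31 ≤ 3125 = 5⁵, so L = 5.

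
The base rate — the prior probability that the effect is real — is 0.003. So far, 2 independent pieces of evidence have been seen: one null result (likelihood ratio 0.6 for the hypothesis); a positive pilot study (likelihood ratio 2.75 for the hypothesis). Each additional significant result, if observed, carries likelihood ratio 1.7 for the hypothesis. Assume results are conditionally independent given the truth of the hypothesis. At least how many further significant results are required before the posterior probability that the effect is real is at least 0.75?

13

Prior odds = 0.003/0.997 = 3/997.
Combined Bayes factor of the evidence already in hand = 0.6 × 2.75 = 1.65.
Odds after that evidence = (3/997) × 1.65 = 99/19940.
Target odds = 0.75/0.25 = 3.
Need 1.7ⁿ ≥ 3 ÷ (99/19940) = 19940/33.
1.7¹² ≈582.622 falls short of 19940/33 but 1.7¹³ ≈990.458 reaches it, so n = 13.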